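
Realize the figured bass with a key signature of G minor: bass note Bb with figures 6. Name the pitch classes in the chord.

The written figures 6 are shorthand for 6/3: the 3 is implied.
A third above Bb in this key is D.
A sixth above Bb in this key is G.
Together with the bass Bb, this spells G minor in first inversion.

Bb, D, G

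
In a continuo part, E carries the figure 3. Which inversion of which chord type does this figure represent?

3 is shorthand for 5/3.
Intervals of 5/3 above the bass form a triad; the bass is the root, so this is root position.

triad, root position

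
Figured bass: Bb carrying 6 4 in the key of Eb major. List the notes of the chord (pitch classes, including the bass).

Bb, Eb, G

A fourth above Bb in this key is Eb.
A sixth above Bb in this key is G.
Together with the bass Bb, this spells Eb major in second inversion.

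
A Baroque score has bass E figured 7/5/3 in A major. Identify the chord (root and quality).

E dominant seventh

The figures 7/5/3 indicate a seventh chord in root position.
In root position the bass is the root, so the root is E.
The chord tones are E, G#, B, D, giving E dominant seventh.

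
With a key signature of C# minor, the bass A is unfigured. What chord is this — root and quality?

An unfigured bass indicates a triad in root position.
In root position the bass is the root, so the root is A.
The chord tones are A, C#, E, giving A major.

A major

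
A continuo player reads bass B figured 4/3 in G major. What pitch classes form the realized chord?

The written figures 4/3 are shorthand for 6/4/3: the 6 is implied.
A third above B in this key is D.
A fourth above B in this key is E.
A sixth above B in this key is G.
Together with the bass B, this spells E minor seventh in second inversion.

B, D, E, G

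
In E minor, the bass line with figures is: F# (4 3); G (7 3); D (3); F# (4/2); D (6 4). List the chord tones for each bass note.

F# (6/4/3): F#, A, B, D.
G (7/5/3): G, B, D, F#.
D (5/3): D, F#, A.
F# (6/4/2): F#, G, B, D.
D (6/4): D, G, B.

F#, A, B, D | G, B, D, F# | D, F#, A | F#, G, B, D | D, G, B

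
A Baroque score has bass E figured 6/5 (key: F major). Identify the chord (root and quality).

The figures 6/5 indicate a seventh chord in first inversion.
In first inversion the root lies a sixth above the bass: a sixth above E in F major is C.
The chord tones are E, G, Bb, C, giving C dominant seventh.

C dominant seventh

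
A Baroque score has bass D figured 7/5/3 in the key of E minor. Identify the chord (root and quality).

The figures 7/5/3 indicate a seventh chord in root position.
In root position the bass is the root, so the root is D.
The chord tones are D, F#, A, C, giving D dominant seventh.

D dominant seventh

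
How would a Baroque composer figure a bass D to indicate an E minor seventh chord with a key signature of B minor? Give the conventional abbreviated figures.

4/2

D is the seventh of E minor seventh, so the chord is in third inversion.
A seventh chord in third inversion is figured 6/4/2, conventionally abbreviated 4/2.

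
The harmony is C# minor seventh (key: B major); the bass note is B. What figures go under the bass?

4/2

B is the seventh of C# minor seventh, so the chord is in third inversion.
A seventh chord in third inversion is figured 6/4/2, conventionally abbreviated 4/2.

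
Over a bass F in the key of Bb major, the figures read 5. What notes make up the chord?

F, A, C

The written figures 5 are shorthand for 5/3: the 3 is implied.
A third above F in this key is A.
A fifth above F in this key is C.
Together with the bass F, this spells F major in root position.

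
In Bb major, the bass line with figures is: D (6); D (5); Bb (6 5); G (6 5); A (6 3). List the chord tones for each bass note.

D, F, Bb | D, F, A | Bb, D, F, G | G, Bb, D, Eb | A, C, F

D (6/3): D, F, Bb.
D (5/3): D, F, A.
Bb (6/5/3): Bb, D, F, G.
G (6/5/3): G, Bb, D, Eb.
A (6/3): A, C, F.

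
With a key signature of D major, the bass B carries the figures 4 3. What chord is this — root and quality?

The figures 4 3 indicate a seventh chord in second inversion.
In second inversion the root lies a fourth above the bass: a fourth above B in D major is E.
The chord tones are B, D, E, G, giving E minor seventh.

E minor seventh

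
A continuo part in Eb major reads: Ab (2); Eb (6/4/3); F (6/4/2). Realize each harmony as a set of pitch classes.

Ab, Bb, D, F | Eb, G, Ab, C | F, G, Bb, D

Ab (6/4/2): Ab, Bb, D, F.
Eb (6/4/3): Eb, G, Ab, C.
F (6/4/2): F, G, Bb, D.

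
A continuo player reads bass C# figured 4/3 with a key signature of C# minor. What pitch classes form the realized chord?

C#, E, F#, A

The written figures 4/3 are shorthand for 6/4/3: the 6 is implied.
A third above C# in this key is E.
A fourth above C# in this key is F#.
A sixth above C# in this key is A.
Together with the bass C#, this spells F# minor seventh in second inversion.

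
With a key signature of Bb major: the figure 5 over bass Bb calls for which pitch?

Counting 4 letter steps above Bb lands on F; in Bb major, that letter is F.

F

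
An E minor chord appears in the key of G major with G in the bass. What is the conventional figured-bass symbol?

G is the third of E minor, so the chord is in first inversion.
A triad in first inversion is figured 6/3, conventionally abbreviated 6.

6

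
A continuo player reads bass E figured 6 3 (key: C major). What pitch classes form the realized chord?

E, G, C

A third above E in this key is G.
A sixth above E in this key is C.
Together with the bass E, this spells C major in first inversion.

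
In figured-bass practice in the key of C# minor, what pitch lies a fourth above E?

A

Counting 3 letter steps above E lands on A; in C# minor, that letter is A.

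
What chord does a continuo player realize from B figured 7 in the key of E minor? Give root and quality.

B minor seventh

The figures 7 indicate a seventh chord in root position.
In root position the bass is the root, so the root is B.
The chord tones are B, D, F#, A, giving B minor seventh.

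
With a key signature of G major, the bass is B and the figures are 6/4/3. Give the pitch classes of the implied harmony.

B, D, E, G

A third above B in this key is D.
A fourth above B in this key is E.
A sixth above B in this key is G.
Together with the bass B, this spells E minor seventh in second inversion.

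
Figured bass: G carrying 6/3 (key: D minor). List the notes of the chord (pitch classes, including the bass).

G, Bb, E

A third above G in this key is Bb.
A sixth above G in this key is E.
Together with the bass G, this spells E diminished in first inversion.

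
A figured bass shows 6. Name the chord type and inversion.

triad, first inversion

6 is shorthand for 6/3.
Intervals of 6/3 above the bass form a triad; the bass is the third, so this is first inversion.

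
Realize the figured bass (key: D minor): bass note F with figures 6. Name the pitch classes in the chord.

The written figures 6 are shorthand for 6/3: the 3 is implied.
A third above F in this key is A.
A sixth above F in this key is D.
Together with the bass F, this spells D minor in first inversion.

F, A, D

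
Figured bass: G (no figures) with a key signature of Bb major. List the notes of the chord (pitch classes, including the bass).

An unfigured bass implies 5/3.
A third above G in this key is Bb.
A fifth above G in this key is D.
Together with the bass G, this spells G minor in root position.

G, Bb, D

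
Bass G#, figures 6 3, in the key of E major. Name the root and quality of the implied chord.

E major

The figures 6 3 indicate a triad in first inversion.
In first inversion the root lies a sixth above the bass: a sixth above G# in E major is E.
The chord tones are G#, B, E, giving E major.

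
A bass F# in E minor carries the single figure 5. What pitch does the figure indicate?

C

Counting 4 letter steps above F# lands on C; in E minor, that letter is C.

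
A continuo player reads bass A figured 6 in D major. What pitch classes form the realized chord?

The written figures 6 are shorthand for 6/3: the 3 is implied.
A third above A in this key is C#.
A sixth above A in this key is F#.
Together with the bass A, this spells F# minor in first inversion.

A, C#, F#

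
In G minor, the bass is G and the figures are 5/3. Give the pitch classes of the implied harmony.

A third above G in this key is Bb.
A fifth above G in this key is D.
Together with the bass G, this spells G minor in root position.

G, Bb, D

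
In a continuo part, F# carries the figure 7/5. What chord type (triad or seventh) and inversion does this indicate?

7/5 is shorthand for 7/5/3.
Intervals of 7/5/3 above the bass form a seventh chord; the bass is the root, so this is root position.

seventh chord, root position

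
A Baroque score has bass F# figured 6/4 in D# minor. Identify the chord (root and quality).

The figures 6/4 indicate a triad in second inversion.
In second inversion the root lies a fourth above the bass: a fourth above F# in D# minor is B.
The chord tones are F#, B, D#, giving B major.

B major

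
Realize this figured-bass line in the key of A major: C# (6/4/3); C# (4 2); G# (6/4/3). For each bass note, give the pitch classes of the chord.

C# (6/4/3): C#, E, F#, A.
C# (6/4/2): C#, D, F#, A.
G# (6/4/3): G#, B, C#, E.

C#, E, F#, A | C#, D, F#, A | G#, B, C#, E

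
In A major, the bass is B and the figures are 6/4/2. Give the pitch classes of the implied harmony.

B, C#, E, G#

A second above B in this key is C#.
A fourth above B in this key is E.
A sixth above B in this key is G#.
Together with the bass B, this spells C# minor seventh in third inversion.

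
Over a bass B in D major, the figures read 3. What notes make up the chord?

The written figures 3 are shorthand for 5/3: the 5 is implied.
A third above B in this key is D.
A fifth above B in this key is F#.
Together with the bass B, this spells B minor in root position.

B, D, F#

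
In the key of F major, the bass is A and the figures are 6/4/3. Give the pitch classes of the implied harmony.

A, C, D, F

A third above A in this key is C.
A fourth above A in this key is D.
A sixth above A in this key is F.
Together with the bass A, this spells D minor seventh in second inversion.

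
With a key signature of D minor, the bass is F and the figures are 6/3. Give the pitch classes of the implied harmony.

A third above F in this key is A.
A sixth above F in this key is D.
Together with the bass F, this spells D minor in first inversion.

F, A, D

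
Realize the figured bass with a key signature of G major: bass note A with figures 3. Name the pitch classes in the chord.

The written figures 3 are shorthand for 5/3: the 5 is implied.
A third above A in this key is C.
A fifth above A in this key is E.
Together with the bass A, this spells A minor in root position.

A, C, E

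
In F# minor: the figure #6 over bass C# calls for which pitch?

A#

Counting 5 letter steps above C# lands on A; in F# minor, that letter is A.
The #6 figure raises it a semitone, giving A#.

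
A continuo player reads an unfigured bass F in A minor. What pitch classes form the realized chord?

F, A, C

An unfigured bass implies 5/3.
A third above F in this key is A.
A fifth above F in this key is C.
Together with the bass F, this spells F major in root position.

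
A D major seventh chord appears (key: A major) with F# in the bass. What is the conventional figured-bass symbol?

F# is the third of D major seventh, so the chord is in first inversion.
A seventh chord in first inversion is figured 6/5/3, conventionally abbreviated 6/5.

6/5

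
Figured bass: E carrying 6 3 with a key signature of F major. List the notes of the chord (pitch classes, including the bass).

E, G, C

A third above E in this key is G.
A sixth above E in this key is C.
Together with the bass E, this spells C major in first inversion.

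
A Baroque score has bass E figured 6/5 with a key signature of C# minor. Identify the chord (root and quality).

The figures 6/5 indicate a seventh chord in first inversion.
In first inversion the root lies a sixth above the bass: a sixth above E in C# minor is C#.
The chord tones are E, G#, B, C#, giving C# minor seventh.

C# minor seventh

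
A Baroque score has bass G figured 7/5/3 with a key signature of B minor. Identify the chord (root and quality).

The figures 7/5/3 indicate a seventh chord in root position.
In root position the bass is the root, so the root is G.
The chord tones are G, B, D, F#, giving G major seventh.

G major seventh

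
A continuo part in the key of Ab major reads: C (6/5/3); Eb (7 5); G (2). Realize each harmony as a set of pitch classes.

C, Eb, G, Ab | Eb, G, Bb, Db | G, Ab, C, Eb

C (6/5/3): C, Eb, G, Ab.
Eb (7/5/3): Eb, G, Bb, Db.
G (6/4/2): G, Ab, C, Eb.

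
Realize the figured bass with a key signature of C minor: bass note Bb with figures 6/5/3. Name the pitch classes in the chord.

A third above Bb in this key is D.
A fifth above Bb in this key is F.
A sixth above Bb in this key is G.
Together with the bass Bb, this spells G minor seventh in first inversion.

Bb, D, F, G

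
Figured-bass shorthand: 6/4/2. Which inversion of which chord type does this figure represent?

seventh chord, third inversion

Intervals of 6/4/2 above the bass form a seventh chord; the bass is the seventh, so this is third inversion.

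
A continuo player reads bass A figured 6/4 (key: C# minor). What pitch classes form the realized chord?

A, D#, F#

A fourth above A in this key is D#.
A sixth above A in this key is F#.
Together with the bass A, this spells D# diminished in second inversion.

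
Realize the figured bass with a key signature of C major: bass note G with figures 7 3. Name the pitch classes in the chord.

The written figures 7 3 are shorthand for 7/5/3: the 5 is implied.
A third above G in this key is B.
A fifth above G in this key is D.
A seventh above G in this key is F.
Together with the bass G, this spells G dominant seventh in root position.

G, B, D, F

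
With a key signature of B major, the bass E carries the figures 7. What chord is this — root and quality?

The figures 7 indicate a seventh chord in root position.
In root position the bass is the root, so the root is E.
The chord tones are E, G#, B, D#, giving E major seventh.

E major seventh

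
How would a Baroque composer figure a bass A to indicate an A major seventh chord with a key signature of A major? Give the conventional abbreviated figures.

7

A is the root of A major seventh, so the chord is in root position.
A seventh chord in root position is figured 7/5/3, conventionally abbreviated 7.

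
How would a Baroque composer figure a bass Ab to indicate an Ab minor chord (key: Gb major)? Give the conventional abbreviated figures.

Ab is the root of Ab minor, so the chord is in root position.
A triad in root position is figured 5/3, conventionally abbreviated (no figures — root-position triad).

no figures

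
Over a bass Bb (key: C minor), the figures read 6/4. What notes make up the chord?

A fourth above Bb in this key is Eb.
A sixth above Bb in this key is G.
Together with the bass Bb, this spells Eb major in second inversion.

Bb, Eb, G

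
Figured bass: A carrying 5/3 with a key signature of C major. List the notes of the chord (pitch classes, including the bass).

A third above A in this key is C.
A fifth above A in this key is E.
Together with the bass A, this spells A minor in root position.

A, C, E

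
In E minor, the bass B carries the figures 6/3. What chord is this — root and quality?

The figures 6/3 indicate a triad in first inversion.
In first inversion the root lies a sixth above the bass: a sixth above B in E minor is G.
The chord tones are B, D, G, giving G major.

G major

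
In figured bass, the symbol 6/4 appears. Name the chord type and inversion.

triad, second inversion

Intervals of 6/4 above the bass form a triad; the bass is the fifth, so this is second inversion.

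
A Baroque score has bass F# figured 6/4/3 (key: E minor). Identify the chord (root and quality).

B minor seventh

The figures 6/4/3 indicate a seventh chord in second inversion.
In second inversion the root lies a fourth above the bass: a fourth above F# in E minor is B.
The chord tones are F#, A, B, D, giving B minor seventh.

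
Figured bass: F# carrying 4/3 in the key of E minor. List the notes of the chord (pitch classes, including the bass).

F#, A, B, D

The written figures 4/3 are shorthand for 6/4/3: the 6 is implied.
A third above F# in this key is A.
A fourth above F# in this key is B.
A sixth above F# in this key is D.
Together with the bass F#, this spells B minor seventh in second inversion.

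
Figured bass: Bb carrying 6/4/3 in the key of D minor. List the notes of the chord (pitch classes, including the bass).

A third above Bb in this key is D.
A fourth above Bb in this key is E.
A sixth above Bb in this key is G.
Together with the bass Bb, this spells E half-diminished seventh in second inversion.

Bb, D, E, G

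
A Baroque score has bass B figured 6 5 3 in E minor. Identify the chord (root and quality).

G major seventh

The figures 6 5 3 indicate a seventh chord in first inversion.
In first inversion the root lies a sixth above the bass: a sixth above B in E minor is G.
The chord tones are B, D, F#, G, giving G major seventh.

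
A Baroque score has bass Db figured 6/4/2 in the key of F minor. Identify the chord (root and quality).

Eb dominant seventh

The figures 6/4/2 indicate a seventh chord in third inversion.
In third inversion the root lies a second above the bass: a second above Db in F minor is Eb.
The chord tones are Db, Eb, G, Bb, giving Eb dominant seventh.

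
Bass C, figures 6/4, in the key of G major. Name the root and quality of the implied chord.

F# diminished

The figures 6/4 indicate a triad in second inversion.
In second inversion the root lies a fourth above the bass: a fourth above C in G major is F#.
The chord tones are C, F#, A, giving F# diminished.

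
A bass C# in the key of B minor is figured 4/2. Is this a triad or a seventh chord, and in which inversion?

4/2 is shorthand for 6/4/2.
Intervals of 6/4/2 above the bass form a seventh chord; the bass is the seventh, so this is third inversion.

seventh chord, third inversion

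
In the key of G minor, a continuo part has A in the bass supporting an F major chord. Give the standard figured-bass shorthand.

A is the third of F major, so the chord is in first inversion.
A triad in first inversion is figured 6/3, conventionally abbreviated 6.

6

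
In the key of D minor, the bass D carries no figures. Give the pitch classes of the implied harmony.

An unfigured bass implies 5/3.
A third above D in this key is F.
A fifth above D in this key is A.
Together with the bass D, this spells D minor in root position.

D, F, A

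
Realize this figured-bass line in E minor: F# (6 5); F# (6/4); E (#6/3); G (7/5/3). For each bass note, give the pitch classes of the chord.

F#, A, C, D | F#, B, D | E, G, C# | G, B, D, F#

F# (6/5/3): F#, A, C, D.
F# (6/4): F#, B, D.
E (#6/3): E, G, C#.
G (7/5/3): G, B, D, F#.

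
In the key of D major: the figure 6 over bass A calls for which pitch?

Counting 5 letter steps above A lands on F; in D major, that letter is F#.

F#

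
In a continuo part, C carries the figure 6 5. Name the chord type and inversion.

seventh chord, first inversion

6 5 is shorthand for 6/5/3.
Intervals of 6/5/3 above the bass form a seventh chord; the bass is the third, so this is first inversion.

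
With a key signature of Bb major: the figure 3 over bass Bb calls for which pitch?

Counting 2 letter steps above Bb lands on D; in Bb major, that letter is D.

D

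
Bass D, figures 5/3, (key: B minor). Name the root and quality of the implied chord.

The figures 5/3 indicate a triad in root position.
In root position the bass is the root, so the root is D.
The chord tones are D, F#, A, giving D major.

D major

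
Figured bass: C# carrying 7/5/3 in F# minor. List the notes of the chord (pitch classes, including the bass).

A third above C# in this key is E.
A fifth above C# in this key is G#.
A seventh above C# in this key is B.
Together with the bass C#, this spells C# minor seventh in root position.

C#, E, G#, B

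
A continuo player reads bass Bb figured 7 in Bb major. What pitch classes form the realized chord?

Bb, D, F, A

The written figures 7 are shorthand for 7/5/3: the 5/3 are implied.
A third above Bb in this key is D.
A fifth above Bb in this key is F.
A seventh above Bb in this key is A.
Together with the bass Bb, this spells Bb major seventh in root position.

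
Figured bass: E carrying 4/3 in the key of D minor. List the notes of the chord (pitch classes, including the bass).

E, G, A, C

The written figures 4/3 are shorthand for 6/4/3: the 6 is implied.
A third above E in this key is G.
A fourth above E in this key is A.
A sixth above E in this key is C.
Together with the bass E, this spells A minor seventh in second inversion.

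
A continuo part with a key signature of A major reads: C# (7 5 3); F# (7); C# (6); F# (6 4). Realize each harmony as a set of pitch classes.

C# (7/5/3): C#, E, G#, B.
F# (7/5/3): F#, A, C#, E.
C# (6/3): C#, E, A.
F# (6/4): F#, B, D.

C#, E, G#, B | F#, A, C#, E | C#, E, A | F#, B, D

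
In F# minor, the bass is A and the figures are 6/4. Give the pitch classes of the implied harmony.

A fourth above A in this key is D.
A sixth above A in this key is F#.
Together with the bass A, this spells D major in second inversion.

A, D, F#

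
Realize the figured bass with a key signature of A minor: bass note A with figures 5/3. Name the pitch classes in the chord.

A third above A in this key is C.
A fifth above A in this key is E.
Together with the bass A, this spells A minor in root position.

A, C, E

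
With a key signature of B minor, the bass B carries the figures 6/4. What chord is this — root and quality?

The figures 6/4 indicate a triad in second inversion.
In second inversion the root lies a fourth above the bass: a fourth above B in B minor is E.
The chord tones are B, E, G, giving E minor.

E minor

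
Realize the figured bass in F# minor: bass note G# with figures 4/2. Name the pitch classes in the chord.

The written figures 4/2 are shorthand for 6/4/2: the 6 is implied.
A second above G# in this key is A.
A fourth above G# in this key is C#.
A sixth above G# in this key is E.
Together with the bass G#, this spells A major seventh in third inversion.

G#, A, C#, E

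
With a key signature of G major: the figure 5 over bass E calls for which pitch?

B

Counting 4 letter steps above E lands on B; in G major, that letter is B.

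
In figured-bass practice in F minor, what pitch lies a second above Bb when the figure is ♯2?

Counting 1 letter step above Bb lands on C; in F minor, that letter is C.
The #2 figure raises it a semitone, giving C#.

C#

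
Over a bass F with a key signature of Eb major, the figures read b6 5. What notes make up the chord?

F, Ab, C, Db

The written figures b6 5 are shorthand for 6/5/3: the 3 is implied.
A third above F in this key is Ab.
A fifth above F in this key is C.
A sixth above F in this key is D, lowered to Db by the flat.
Together with the bass F, this spells Db major seventh in first inversion.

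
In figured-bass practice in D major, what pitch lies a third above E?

Counting 2 letter steps above E lands on G; in D major, that letter is G.

G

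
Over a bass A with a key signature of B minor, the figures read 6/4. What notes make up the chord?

A fourth above A in this key is D.
A sixth above A in this key is F#.
Together with the bass A, this spells D major in second inversion.

A, D, F#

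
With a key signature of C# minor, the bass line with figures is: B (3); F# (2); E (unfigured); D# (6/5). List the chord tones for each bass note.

B, D#, F# | F#, G#, B, D# | E, G#, B | D#, F#, A, B

B (5/3): B, D#, F#.
F# (6/4/2): F#, G#, B, D#.
E (5/3): E, G#, B.
D# (6/5/3): D#, F#, A, B.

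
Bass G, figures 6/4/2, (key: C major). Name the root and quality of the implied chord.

A minor seventh

The figures 6/4/2 indicate a seventh chord in third inversion.
In third inversion the root lies a second above the bass: a second above G in C major is A.
The chord tones are G, A, C, E, giving A minor seventh.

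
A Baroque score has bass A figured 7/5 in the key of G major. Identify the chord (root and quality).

The figures 7/5 indicate a seventh chord in root position.
In root position the bass is the root, so the root is A.
The chord tones are A, C, E, G, giving A minor seventh.

A minor seventh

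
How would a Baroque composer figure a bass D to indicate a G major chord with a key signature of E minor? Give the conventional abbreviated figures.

D is the fifth of G major, so the chord is in second inversion.
A triad in second inversion is figured 6/4, conventionally abbreviated 6/4.

6/4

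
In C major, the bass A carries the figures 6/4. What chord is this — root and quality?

The figures 6/4 indicate a triad in second inversion.
In second inversion the root lies a fourth above the bass: a fourth above A in C major is D.
The chord tones are A, D, F, giving D minor.

D minor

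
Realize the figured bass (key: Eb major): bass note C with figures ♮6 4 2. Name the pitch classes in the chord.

C, D, F, A

A second above C in this key is D.
A fourth above C in this key is F.
A sixth above C in this key is Ab, made natural (A) by the ♮ figure.
Together with the bass C, this spells D minor seventh in third inversion.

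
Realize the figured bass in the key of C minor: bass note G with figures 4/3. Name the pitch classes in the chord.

The written figures 4/3 are shorthand for 6/4/3: the 6 is implied.
A third above G in this key is Bb.
A fourth above G in this key is C.
A sixth above G in this key is Eb.
Together with the bass G, this spells C minor seventh in second inversion.

G, Bb, C, Eb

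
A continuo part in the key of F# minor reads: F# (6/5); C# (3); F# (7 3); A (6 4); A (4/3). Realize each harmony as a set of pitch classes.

F# (6/5/3): F#, A, C#, D.
C# (5/3): C#, E, G#.
F# (7/5/3): F#, A, C#, E.
A (6/4): A, D, F#.
A (6/4/3): A, C#, D, F#.

F#, A, C#, D | C#, E, G# | F#, A, C#, E | A, D, F# | A, C#, D, F#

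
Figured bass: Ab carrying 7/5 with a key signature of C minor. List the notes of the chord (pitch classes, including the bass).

The written figures 7/5 are shorthand for 7/5/3: the 3 is implied.
A third above Ab in this key is C.
A fifth above Ab in this key is Eb.
A seventh above Ab in this key is G.
Together with the bass Ab, this spells Ab major seventh in root position.

Ab, C, Eb, G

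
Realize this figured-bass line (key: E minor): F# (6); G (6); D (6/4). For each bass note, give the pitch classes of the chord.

F#, A, D | G, B, E | D, G, B

F# (6/3): F#, A, D.
G (6/3): G, B, E.
D (6/4): D, G, B.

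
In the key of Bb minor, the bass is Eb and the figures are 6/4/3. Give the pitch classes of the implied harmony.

Eb, Gb, Ab, C

A third above Eb in this key is Gb.
A fourth above Eb in this key is Ab.
A sixth above Eb in this key is C.
Together with the bass Eb, this spells Ab dominant seventh in second inversion.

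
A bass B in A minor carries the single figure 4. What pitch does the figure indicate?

E

Counting 3 letter steps above B lands on E; in A minor, that letter is E.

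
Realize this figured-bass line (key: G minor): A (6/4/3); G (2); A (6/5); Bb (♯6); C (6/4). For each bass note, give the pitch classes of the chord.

A, C, D, F | G, A, C, Eb | A, C, Eb, F | Bb, D, G# | C, F, A

A (6/4/3): A, C, D, F.
G (6/4/2): G, A, C, Eb.
A (6/5/3): A, C, Eb, F.
Bb (#6/3): Bb, D, G#.
C (6/4): C, F, A.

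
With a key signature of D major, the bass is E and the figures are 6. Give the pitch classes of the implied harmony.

E, G, C#

The written figures 6 are shorthand for 6/3: the 3 is implied.
A third above E in this key is G.
A sixth above E in this key is C#.
Together with the bass E, this spells C# diminished in first inversion.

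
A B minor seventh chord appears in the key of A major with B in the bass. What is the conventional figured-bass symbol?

B is the root of B minor seventh, so the chord is in root position.
A seventh chord in root position is figured 7/5/3, conventionally abbreviated 7.

7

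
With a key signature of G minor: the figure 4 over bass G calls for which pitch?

Counting 3 letter steps above G lands on C; in G minor, that letter is C.

C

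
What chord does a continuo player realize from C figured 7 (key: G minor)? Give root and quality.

The figures 7 indicate a seventh chord in root position.
In root position the bass is the root, so the root is C.
The chord tones are C, Eb, G, Bb, giving C minor seventh.

C minor seventh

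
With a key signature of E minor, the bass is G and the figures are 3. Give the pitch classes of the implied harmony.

The written figures 3 are shorthand for 5/3: the 5 is implied.
A third above G in this key is B.
A fifth above G in this key is D.
Together with the bass G, this spells G major in root position.

G, B, D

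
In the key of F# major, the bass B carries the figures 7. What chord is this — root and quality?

B major seventh

The figures 7 indicate a seventh chord in root position.
In root position the bass is the root, so the root is B.
The chord tones are B, D#, F#, A#, giving B major seventh.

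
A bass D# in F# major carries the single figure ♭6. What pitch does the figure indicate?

Counting 5 letter steps above D# lands on B; in F# major, that letter is B.
The b6 figure lowers it a semitone, giving Bb.

Bb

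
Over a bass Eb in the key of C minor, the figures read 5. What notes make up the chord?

The written figures 5 are shorthand for 5/3: the 3 is implied.
A third above Eb in this key is G.
A fifth above Eb in this key is Bb.
Together with the bass Eb, this spells Eb major in root position.

Eb, G, Bb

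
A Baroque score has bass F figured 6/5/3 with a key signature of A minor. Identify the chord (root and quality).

D minor seventh

The figures 6/5/3 indicate a seventh chord in first inversion.
In first inversion the root lies a sixth above the bass: a sixth above F in A minor is D.
The chord tones are F, A, C, D, giving D minor seventh.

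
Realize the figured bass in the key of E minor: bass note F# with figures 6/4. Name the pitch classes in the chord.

A fourth above F# in this key is B.
A sixth above F# in this key is D.
Together with the bass F#, this spells B minor in second inversion.

F#, B, D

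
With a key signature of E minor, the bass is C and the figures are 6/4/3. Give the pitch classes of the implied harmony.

A third above C in this key is E.
A fourth above C in this key is F#.
A sixth above C in this key is A.
Together with the bass C, this spells F# half-diminished seventh in second inversion.

C, E, F#, A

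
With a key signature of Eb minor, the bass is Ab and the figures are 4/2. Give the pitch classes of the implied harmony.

Ab, Bb, Db, F

The written figures 4/2 are shorthand for 6/4/2: the 6 is implied.
A second above Ab in this key is Bb.
A fourth above Ab in this key is Db.
A sixth above Ab in this key is F.
Together with the bass Ab, this spells Bb minor seventh in third inversion.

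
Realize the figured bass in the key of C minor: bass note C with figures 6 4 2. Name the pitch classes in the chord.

C, D, F, Ab

A second above C in this key is D.
A fourth above C in this key is F.
A sixth above C in this key is Ab.
Together with the bass C, this spells D half-diminished seventh in third inversion.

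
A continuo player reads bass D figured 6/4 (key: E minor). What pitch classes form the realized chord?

A fourth above D in this key is G.
A sixth above D in this key is B.
Together with the bass D, this spells G major in second inversion.

D, G, B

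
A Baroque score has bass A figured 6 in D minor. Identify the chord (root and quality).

F major

The figures 6 indicate a triad in first inversion.
In first inversion the root lies a sixth above the bass: a sixth above A in D minor is F.
The chord tones are A, C, F, giving F major.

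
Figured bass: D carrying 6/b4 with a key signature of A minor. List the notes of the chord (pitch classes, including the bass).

A fourth above D in this key is G, lowered to Gb by the flat.
A sixth above D in this key is B.

D, Gb, B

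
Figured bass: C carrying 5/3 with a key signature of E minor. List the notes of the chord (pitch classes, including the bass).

C, E, G

A third above C in this key is E.
A fifth above C in this key is G.
Together with the bass C, this spells C major in root position.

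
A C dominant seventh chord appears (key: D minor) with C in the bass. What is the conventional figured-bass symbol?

7

C is the root of C dominant seventh, so the chord is in root position.
A seventh chord in root position is figured 7/5/3, conventionally abbreviated 7.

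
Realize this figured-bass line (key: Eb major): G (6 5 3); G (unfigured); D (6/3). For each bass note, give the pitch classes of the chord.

G (6/5/3): G, Bb, D, Eb.
G (5/3): G, Bb, D.
D (6/3): D, F, Bb.

G, Bb, D, Eb | G, Bb, D | D, F, Bb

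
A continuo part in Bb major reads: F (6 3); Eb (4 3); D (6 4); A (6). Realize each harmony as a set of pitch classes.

F (6/3): F, A, D.
Eb (6/4/3): Eb, G, A, C.
D (6/4): D, G, Bb.
A (6/3): A, C, F.

F, A, D | Eb, G, A, C | D, G, Bb | A, C, F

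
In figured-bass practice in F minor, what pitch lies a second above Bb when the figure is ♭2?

Cb

Counting 1 letter step above Bb lands on C; in F minor, that letter is C.
The b2 figure lowers it a semitone, giving Cb.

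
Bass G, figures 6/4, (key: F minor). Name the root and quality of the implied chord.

The figures 6/4 indicate a triad in second inversion.
In second inversion the root lies a fourth above the bass: a fourth above G in F minor is C.
The chord tones are G, C, Eb, giving C minor.

C minor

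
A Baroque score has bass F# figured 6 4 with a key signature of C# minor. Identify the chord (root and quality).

The figures 6 4 indicate a triad in second inversion.
In second inversion the root lies a fourth above the bass: a fourth above F# in C# minor is B.
The chord tones are F#, B, D#, giving B major.

B major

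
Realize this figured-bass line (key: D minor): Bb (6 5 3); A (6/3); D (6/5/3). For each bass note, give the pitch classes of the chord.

Bb (6/5/3): Bb, D, F, G.
A (6/3): A, C, F.
D (6/5/3): D, F, A, Bb.

Bb, D, F, G | A, C, F | D, F, A, Bb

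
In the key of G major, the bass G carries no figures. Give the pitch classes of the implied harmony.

An unfigured bass implies 5/3.
A third above G in this key is B.
A fifth above G in this key is D.
Together with the bass G, this spells G major in root position.

G, B, D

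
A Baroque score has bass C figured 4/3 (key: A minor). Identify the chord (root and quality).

The figures 4/3 indicate a seventh chord in second inversion.
In second inversion the root lies a fourth above the bass: a fourth above C in A minor is F.
The chord tones are C, E, F, A, giving F major seventh.

F major seventh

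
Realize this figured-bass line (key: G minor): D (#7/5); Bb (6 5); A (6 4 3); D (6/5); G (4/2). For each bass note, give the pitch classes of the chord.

D, F, A, C# | Bb, D, F, G | A, C, D, F | D, F, A, Bb | G, A, C, Eb

D (#7/5/3): D, F, A, C#.
Bb (6/5/3): Bb, D, F, G.
A (6/4/3): A, C, D, F.
D (6/5/3): D, F, A, Bb.
G (6/4/2): G, A, C, Eb.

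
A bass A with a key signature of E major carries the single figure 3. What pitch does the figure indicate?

Counting 2 letter steps above A lands on C; in E major, that letter is C#.

C#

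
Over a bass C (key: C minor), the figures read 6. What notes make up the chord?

The written figures 6 are shorthand for 6/3: the 3 is implied.
A third above C in this key is Eb.
A sixth above C in this key is Ab.
Together with the bass C, this spells Ab major in first inversion.

C, Eb, Ab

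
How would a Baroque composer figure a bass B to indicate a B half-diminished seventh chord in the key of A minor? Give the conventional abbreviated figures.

B is the root of B half-diminished seventh, so the chord is in root position.
A seventh chord in root position is figured 7/5/3, conventionally abbreviated 7.

7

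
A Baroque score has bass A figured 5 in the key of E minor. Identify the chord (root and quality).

A minor

The figures 5 indicate a triad in root position.
In root position the bass is the root, so the root is A.
The chord tones are A, C, E, giving A minor.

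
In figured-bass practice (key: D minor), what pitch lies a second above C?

Counting 1 letter step above C lands on D; in D minor, that letter is D.

D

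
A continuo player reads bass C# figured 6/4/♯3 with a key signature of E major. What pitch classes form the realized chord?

C#, E#, F#, A

A third above C# in this key is E, raised to E# by the sharp.
A fourth above C# in this key is F#.
A sixth above C# in this key is A.
Together with the bass C#, this spells F# minor-major seventh in second inversion.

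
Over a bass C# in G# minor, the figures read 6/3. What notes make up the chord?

A third above C# in this key is E.
A sixth above C# in this key is A#.
Together with the bass C#, this spells A# diminished in first inversion.

C#, E, A#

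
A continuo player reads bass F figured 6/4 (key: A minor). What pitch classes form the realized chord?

A fourth above F in this key is B.
A sixth above F in this key is D.
Together with the bass F, this spells B diminished in second inversion.

F, B, D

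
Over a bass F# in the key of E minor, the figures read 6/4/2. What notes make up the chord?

F#, G, B, D

A second above F# in this key is G.
A fourth above F# in this key is B.
A sixth above F# in this key is D.
Together with the bass F#, this spells G major seventh in third inversion.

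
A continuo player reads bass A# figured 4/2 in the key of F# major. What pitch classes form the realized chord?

A#, B, D#, F#

The written figures 4/2 are shorthand for 6/4/2: the 6 is implied.
A second above A# in this key is B.
A fourth above A# in this key is D#.
A sixth above A# in this key is F#.
Together with the bass A#, this spells B major seventh in third inversion.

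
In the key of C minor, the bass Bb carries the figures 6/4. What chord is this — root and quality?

Eb major

The figures 6/4 indicate a triad in second inversion.
In second inversion the root lies a fourth above the bass: a fourth above Bb in C minor is Eb.
The chord tones are Bb, Eb, G, giving Eb major.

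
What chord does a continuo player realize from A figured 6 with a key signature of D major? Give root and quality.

F# minor

The figures 6 indicate a triad in first inversion.
In first inversion the root lies a sixth above the bass: a sixth above A in D major is F#.
The chord tones are A, C#, F#, giving F# minor.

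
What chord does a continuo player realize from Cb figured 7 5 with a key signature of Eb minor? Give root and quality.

Cb major seventh

The figures 7 5 indicate a seventh chord in root position.
In root position the bass is the root, so the root is Cb.
The chord tones are Cb, Eb, Gb, Bb, giving Cb major seventh.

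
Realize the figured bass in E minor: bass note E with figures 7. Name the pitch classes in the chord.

E, G, B, D

The written figures 7 are shorthand for 7/5/3: the 5/3 are implied.
A third above E in this key is G.
A fifth above E in this key is B.
A seventh above E in this key is D.
Together with the bass E, this spells E minor seventh in root position.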